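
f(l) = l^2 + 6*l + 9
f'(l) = 2*l + 6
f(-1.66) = 1.80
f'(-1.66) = 2.68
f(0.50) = 12.25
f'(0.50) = 7.00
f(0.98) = 15.84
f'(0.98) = 7.96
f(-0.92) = 4.33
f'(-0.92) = 4.16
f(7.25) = 105.06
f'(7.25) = 20.50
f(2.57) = 31.02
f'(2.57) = 11.14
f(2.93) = 35.16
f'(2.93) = 11.86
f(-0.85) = 4.62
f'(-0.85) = 4.30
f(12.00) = 225.00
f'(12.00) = 30.00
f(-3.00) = 0.00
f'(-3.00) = 0.00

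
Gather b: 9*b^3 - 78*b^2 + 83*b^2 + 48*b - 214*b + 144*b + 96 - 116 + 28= 9*b^3 + 5*b^2 - 22*b + 8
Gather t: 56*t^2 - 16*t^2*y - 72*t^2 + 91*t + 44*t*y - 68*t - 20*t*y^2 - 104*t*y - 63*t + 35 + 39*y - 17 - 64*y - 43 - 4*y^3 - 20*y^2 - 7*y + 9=t^2*(-16*y - 16) + t*(-20*y^2 - 60*y - 40) - 4*y^3 - 20*y^2 - 32*y - 16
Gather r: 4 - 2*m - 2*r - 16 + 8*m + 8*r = 6*m + 6*r - 12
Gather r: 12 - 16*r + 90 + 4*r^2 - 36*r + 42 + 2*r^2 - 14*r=6*r^2 - 66*r + 144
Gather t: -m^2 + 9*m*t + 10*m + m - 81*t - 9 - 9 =-m^2 + 11*m + t*(9*m - 81) - 18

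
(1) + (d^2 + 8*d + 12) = d^2 + 8*d + 13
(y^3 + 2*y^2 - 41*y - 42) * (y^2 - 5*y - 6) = y^5 - 3*y^4 - 57*y^3 + 151*y^2 + 456*y + 252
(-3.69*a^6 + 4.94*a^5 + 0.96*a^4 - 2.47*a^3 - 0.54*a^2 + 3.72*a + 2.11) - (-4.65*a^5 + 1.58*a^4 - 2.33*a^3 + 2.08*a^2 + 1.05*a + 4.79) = -3.69*a^6 + 9.59*a^5 - 0.62*a^4 - 0.14*a^3 - 2.62*a^2 + 2.67*a - 2.68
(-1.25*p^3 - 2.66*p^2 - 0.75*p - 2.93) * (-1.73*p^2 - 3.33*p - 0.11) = 2.1625*p^5 + 8.7643*p^4 + 10.2928*p^3 + 7.859*p^2 + 9.8394*p + 0.3223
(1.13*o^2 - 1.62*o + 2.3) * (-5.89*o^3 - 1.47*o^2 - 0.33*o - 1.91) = -6.6557*o^5 + 7.8807*o^4 - 11.5385*o^3 - 5.0047*o^2 + 2.3352*o - 4.393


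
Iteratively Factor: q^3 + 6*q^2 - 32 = (q + 4)*(q^2 + 2*q - 8) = (q - 2)*(q + 4)*(q + 4)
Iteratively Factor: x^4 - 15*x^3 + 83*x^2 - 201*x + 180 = (x - 3)*(x^3 - 12*x^2 + 47*x - 60) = (x - 4)*(x - 3)*(x^2 - 8*x + 15) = (x - 4)*(x - 3)^2*(x - 5)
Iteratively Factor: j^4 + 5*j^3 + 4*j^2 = (j)*(j^3 + 5*j^2 + 4*j) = j*(j + 4)*(j^2 + j) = j^2*(j + 4)*(j + 1)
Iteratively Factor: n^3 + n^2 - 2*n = (n + 2)*(n^2 - n) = (n - 1)*(n + 2)*(n)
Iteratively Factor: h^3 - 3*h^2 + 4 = (h - 2)*(h^2 - h - 2) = (h - 2)^2*(h + 1)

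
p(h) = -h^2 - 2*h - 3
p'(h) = -2*h - 2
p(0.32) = -3.74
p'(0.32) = -2.64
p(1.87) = -10.24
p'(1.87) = -5.74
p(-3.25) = -7.06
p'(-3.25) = 4.50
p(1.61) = -8.81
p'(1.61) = -5.22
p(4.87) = -36.46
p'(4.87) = -11.74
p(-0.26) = -2.55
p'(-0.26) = -1.48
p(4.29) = -29.98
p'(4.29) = -10.58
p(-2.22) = -3.49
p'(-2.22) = 2.44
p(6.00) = -51.00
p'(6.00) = -14.00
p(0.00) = -3.00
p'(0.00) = -2.00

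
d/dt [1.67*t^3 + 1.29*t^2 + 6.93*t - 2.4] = 5.01*t^2 + 2.58*t + 6.93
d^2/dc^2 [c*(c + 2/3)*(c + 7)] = 6*c + 46/3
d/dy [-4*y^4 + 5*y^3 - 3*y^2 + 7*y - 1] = -16*y^3 + 15*y^2 - 6*y + 7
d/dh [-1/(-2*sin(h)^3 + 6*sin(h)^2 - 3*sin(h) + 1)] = 3*(4*sin(h) + cos(2*h) - 2)*cos(h)/(2*sin(h)^3 - 6*sin(h)^2 + 3*sin(h) - 1)^2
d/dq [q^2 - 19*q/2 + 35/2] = 2*q - 19/2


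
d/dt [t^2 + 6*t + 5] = 2*t + 6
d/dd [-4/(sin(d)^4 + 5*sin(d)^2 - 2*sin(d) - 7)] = 8*(2*sin(d)^3 + 5*sin(d) - 1)*cos(d)/(sin(d)^4 + 5*sin(d)^2 - 2*sin(d) - 7)^2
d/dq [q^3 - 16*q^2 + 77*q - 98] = 3*q^2 - 32*q + 77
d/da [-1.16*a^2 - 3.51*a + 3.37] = -2.32*a - 3.51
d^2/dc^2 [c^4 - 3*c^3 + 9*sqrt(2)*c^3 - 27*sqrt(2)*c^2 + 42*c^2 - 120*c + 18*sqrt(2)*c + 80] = 12*c^2 - 18*c + 54*sqrt(2)*c - 54*sqrt(2) + 84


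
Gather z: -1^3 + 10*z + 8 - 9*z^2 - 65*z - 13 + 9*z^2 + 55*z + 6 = 0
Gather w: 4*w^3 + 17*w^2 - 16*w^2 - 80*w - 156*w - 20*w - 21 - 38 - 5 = 4*w^3 + w^2 - 256*w - 64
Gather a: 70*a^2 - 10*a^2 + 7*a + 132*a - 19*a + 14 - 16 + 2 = 60*a^2 + 120*a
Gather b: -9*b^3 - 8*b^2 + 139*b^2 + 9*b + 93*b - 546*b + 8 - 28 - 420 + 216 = -9*b^3 + 131*b^2 - 444*b - 224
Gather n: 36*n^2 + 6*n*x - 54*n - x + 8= 36*n^2 + n*(6*x - 54) - x + 8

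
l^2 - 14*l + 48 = (l - 8)*(l - 6)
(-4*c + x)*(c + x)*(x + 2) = -4*c^2*x - 8*c^2 - 3*c*x^2 - 6*c*x + x^3 + 2*x^2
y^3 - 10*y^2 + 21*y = y*(y - 7)*(y - 3)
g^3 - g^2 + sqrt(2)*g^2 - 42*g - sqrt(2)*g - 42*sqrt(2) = (g - 7)*(g + 6)*(g + sqrt(2))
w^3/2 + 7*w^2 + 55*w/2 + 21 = (w/2 + 1/2)*(w + 6)*(w + 7)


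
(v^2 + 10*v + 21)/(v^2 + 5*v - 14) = (v + 3)/(v - 2)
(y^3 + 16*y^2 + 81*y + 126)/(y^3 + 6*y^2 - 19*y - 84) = (y + 6)/(y - 4)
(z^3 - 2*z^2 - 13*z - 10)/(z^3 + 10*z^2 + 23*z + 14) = (z - 5)/(z + 7)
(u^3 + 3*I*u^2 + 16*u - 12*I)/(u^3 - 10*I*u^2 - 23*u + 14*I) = (u + 6*I)/(u - 7*I)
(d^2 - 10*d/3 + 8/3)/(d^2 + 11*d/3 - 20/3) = (d - 2)/(d + 5)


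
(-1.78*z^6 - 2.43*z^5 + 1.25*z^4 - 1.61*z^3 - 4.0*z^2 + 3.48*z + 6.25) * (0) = 0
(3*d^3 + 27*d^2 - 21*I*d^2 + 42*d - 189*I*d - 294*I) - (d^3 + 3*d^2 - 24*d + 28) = 2*d^3 + 24*d^2 - 21*I*d^2 + 66*d - 189*I*d - 28 - 294*I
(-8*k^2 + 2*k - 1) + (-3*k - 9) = -8*k^2 - k - 10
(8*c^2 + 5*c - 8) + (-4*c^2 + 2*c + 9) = 4*c^2 + 7*c + 1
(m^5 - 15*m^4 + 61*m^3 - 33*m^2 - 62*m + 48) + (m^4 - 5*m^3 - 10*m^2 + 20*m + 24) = m^5 - 14*m^4 + 56*m^3 - 43*m^2 - 42*m + 72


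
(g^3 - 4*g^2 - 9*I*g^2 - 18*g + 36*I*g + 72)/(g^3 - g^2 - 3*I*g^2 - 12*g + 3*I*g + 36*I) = (g - 6*I)/(g + 3)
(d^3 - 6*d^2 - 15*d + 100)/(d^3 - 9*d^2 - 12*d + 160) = (d - 5)/(d - 8)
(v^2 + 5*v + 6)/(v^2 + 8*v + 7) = (v^2 + 5*v + 6)/(v^2 + 8*v + 7)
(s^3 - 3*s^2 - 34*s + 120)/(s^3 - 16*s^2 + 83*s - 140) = (s + 6)/(s - 7)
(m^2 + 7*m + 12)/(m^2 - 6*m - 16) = (m^2 + 7*m + 12)/(m^2 - 6*m - 16)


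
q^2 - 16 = (q - 4)*(q + 4)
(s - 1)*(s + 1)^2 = s^3 + s^2 - s - 1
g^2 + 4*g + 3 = (g + 1)*(g + 3)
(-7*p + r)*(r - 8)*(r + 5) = -7*p*r^2 + 21*p*r + 280*p + r^3 - 3*r^2 - 40*r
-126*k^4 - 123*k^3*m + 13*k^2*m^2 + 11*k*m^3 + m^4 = (-3*k + m)*(k + m)*(6*k + m)*(7*k + m)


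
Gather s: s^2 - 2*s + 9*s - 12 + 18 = s^2 + 7*s + 6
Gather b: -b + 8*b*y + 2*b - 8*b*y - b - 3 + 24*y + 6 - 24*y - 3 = 0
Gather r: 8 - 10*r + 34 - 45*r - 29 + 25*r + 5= 18 - 30*r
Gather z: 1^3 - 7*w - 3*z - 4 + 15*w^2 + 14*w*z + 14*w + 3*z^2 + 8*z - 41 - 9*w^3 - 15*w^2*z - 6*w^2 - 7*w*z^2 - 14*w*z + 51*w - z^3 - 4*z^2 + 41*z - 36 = -9*w^3 + 9*w^2 + 58*w - z^3 + z^2*(-7*w - 1) + z*(46 - 15*w^2) - 80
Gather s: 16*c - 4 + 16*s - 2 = 16*c + 16*s - 6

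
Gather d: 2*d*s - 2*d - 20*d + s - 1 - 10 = d*(2*s - 22) + s - 11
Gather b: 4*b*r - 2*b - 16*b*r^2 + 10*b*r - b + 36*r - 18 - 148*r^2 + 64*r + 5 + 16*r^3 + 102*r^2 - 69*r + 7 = b*(-16*r^2 + 14*r - 3) + 16*r^3 - 46*r^2 + 31*r - 6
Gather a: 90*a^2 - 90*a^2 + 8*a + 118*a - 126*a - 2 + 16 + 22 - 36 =0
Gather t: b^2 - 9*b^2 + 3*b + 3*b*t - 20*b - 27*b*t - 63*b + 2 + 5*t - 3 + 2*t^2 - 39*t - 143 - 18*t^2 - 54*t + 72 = -8*b^2 - 80*b - 16*t^2 + t*(-24*b - 88) - 72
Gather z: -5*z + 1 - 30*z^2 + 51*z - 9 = -30*z^2 + 46*z - 8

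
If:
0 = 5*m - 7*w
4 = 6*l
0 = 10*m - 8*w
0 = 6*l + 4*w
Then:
No Solution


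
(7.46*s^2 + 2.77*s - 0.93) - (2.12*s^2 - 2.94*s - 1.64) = 5.34*s^2 + 5.71*s + 0.71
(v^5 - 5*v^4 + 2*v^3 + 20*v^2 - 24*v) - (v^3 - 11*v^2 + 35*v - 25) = v^5 - 5*v^4 + v^3 + 31*v^2 - 59*v + 25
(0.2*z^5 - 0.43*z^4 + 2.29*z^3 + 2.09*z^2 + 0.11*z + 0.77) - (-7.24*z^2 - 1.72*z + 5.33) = 0.2*z^5 - 0.43*z^4 + 2.29*z^3 + 9.33*z^2 + 1.83*z - 4.56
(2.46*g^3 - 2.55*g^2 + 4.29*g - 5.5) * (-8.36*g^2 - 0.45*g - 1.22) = -20.5656*g^5 + 20.211*g^4 - 37.7181*g^3 + 47.1605*g^2 - 2.7588*g + 6.71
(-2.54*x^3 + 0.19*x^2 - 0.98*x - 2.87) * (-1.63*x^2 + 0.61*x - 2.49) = 4.1402*x^5 - 1.8591*x^4 + 8.0379*x^3 + 3.6072*x^2 + 0.6895*x + 7.1463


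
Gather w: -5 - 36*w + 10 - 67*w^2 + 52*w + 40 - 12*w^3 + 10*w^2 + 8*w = -12*w^3 - 57*w^2 + 24*w + 45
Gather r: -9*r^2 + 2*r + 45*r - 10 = -9*r^2 + 47*r - 10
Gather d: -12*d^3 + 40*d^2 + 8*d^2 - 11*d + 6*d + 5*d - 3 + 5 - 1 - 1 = -12*d^3 + 48*d^2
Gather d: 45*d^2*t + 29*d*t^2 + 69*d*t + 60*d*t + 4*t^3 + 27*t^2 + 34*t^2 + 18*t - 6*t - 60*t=45*d^2*t + d*(29*t^2 + 129*t) + 4*t^3 + 61*t^2 - 48*t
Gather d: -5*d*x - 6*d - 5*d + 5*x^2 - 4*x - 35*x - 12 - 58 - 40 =d*(-5*x - 11) + 5*x^2 - 39*x - 110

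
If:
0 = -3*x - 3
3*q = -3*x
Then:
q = 1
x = -1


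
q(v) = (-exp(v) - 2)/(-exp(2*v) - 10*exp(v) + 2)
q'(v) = (-exp(v) - 2)*(2*exp(2*v) + 10*exp(v))/(-exp(2*v) - 10*exp(v) + 2)^2 - exp(v)/(-exp(2*v) - 10*exp(v) + 2)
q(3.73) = 0.02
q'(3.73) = -0.02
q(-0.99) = 1.28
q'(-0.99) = -2.55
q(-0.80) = 0.91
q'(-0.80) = -1.48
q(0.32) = 0.25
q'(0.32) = -0.22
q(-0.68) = 0.75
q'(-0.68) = -1.11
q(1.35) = 0.11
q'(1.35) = -0.08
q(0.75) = 0.17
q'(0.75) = -0.13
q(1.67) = 0.09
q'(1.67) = -0.06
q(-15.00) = -1.00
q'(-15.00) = 0.00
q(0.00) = 0.33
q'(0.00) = -0.33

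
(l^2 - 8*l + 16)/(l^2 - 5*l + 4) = (l - 4)/(l - 1)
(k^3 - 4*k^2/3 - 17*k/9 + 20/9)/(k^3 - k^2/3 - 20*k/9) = (k - 1)/k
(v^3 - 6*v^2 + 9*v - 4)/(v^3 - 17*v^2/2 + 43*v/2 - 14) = 2*(v - 1)/(2*v - 7)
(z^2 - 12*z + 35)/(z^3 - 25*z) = (z - 7)/(z*(z + 5))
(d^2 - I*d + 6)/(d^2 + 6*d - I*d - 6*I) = (d^2 - I*d + 6)/(d^2 + d*(6 - I) - 6*I)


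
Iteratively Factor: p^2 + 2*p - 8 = (p - 2)*(p + 4)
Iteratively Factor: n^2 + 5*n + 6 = (n + 2)*(n + 3)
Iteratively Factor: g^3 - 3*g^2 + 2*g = (g)*(g^2 - 3*g + 2) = g*(g - 1)*(g - 2)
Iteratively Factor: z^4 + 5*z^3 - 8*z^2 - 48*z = (z + 4)*(z^3 + z^2 - 12*z) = z*(z + 4)*(z^2 + z - 12) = z*(z - 3)*(z + 4)*(z + 4)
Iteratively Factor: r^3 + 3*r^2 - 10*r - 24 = (r - 3)*(r^2 + 6*r + 8) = (r - 3)*(r + 4)*(r + 2)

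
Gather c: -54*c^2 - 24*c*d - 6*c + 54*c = -54*c^2 + c*(48 - 24*d)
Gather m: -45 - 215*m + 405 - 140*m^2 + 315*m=-140*m^2 + 100*m + 360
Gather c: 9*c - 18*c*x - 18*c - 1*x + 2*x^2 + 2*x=c*(-18*x - 9) + 2*x^2 + x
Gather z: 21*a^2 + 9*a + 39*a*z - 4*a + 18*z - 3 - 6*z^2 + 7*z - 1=21*a^2 + 5*a - 6*z^2 + z*(39*a + 25) - 4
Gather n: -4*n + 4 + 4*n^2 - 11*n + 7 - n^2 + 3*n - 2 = 3*n^2 - 12*n + 9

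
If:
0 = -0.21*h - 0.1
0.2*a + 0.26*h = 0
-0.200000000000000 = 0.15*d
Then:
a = 0.62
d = -1.33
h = -0.48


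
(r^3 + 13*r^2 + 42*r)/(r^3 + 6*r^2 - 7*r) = (r + 6)/(r - 1)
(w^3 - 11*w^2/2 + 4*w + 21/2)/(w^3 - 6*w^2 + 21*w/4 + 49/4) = 2*(w - 3)/(2*w - 7)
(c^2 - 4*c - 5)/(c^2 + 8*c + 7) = (c - 5)/(c + 7)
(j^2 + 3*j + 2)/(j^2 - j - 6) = (j + 1)/(j - 3)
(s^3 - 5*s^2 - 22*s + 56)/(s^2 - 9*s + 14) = s + 4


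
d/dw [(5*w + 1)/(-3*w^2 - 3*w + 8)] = (15*w^2 + 6*w + 43)/(9*w^4 + 18*w^3 - 39*w^2 - 48*w + 64)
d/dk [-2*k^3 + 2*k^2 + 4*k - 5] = -6*k^2 + 4*k + 4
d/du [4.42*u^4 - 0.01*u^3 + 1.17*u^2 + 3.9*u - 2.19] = 17.68*u^3 - 0.03*u^2 + 2.34*u + 3.9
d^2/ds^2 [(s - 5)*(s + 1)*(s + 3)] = 6*s - 2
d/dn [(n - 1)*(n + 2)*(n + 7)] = 3*n^2 + 16*n + 5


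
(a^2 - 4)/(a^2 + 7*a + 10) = (a - 2)/(a + 5)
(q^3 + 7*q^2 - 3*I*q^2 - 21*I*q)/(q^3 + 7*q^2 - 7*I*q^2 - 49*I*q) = (q - 3*I)/(q - 7*I)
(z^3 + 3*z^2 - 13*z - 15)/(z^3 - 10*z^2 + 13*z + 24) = (z + 5)/(z - 8)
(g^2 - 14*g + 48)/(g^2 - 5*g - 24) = (g - 6)/(g + 3)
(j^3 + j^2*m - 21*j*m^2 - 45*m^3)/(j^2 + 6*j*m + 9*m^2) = j - 5*m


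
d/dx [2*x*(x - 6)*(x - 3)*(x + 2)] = 8*x^3 - 42*x^2 + 72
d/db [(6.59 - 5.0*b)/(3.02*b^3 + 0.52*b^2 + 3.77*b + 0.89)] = (30.2*b^3 - 57.1054*b^2 - 6.8536*b - 29.2943)/(9.1204*b^6 + 3.1408*b^5 + 23.0412*b^4 + 9.2964*b^3 + 15.1385*b^2 + 6.7106*b + 0.7921)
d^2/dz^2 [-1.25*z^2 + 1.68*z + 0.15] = -2.50000000000000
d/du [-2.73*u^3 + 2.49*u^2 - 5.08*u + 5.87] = -8.19*u^2 + 4.98*u - 5.08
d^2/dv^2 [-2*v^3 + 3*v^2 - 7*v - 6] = 6 - 12*v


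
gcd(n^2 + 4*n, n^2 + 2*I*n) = n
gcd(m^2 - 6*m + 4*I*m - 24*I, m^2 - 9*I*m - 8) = 1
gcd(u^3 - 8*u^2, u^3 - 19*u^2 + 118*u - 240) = u - 8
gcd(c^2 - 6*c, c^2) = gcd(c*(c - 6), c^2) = c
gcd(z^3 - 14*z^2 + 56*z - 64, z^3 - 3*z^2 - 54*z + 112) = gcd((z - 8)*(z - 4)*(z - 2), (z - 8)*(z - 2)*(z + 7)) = z^2 - 10*z + 16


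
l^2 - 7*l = l*(l - 7)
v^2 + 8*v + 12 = (v + 2)*(v + 6)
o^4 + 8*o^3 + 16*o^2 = o^2*(o + 4)^2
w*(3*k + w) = 3*k*w + w^2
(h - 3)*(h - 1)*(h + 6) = h^3 + 2*h^2 - 21*h + 18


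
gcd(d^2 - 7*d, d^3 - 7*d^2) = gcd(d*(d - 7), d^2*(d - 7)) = d^2 - 7*d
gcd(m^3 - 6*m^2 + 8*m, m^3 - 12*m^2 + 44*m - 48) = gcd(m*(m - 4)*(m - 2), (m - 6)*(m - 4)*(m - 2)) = m^2 - 6*m + 8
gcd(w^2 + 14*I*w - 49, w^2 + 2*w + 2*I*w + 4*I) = 1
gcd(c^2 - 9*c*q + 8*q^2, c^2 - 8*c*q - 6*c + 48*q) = -c + 8*q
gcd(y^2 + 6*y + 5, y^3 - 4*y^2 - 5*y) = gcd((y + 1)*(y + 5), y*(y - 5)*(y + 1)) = y + 1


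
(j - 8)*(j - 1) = j^2 - 9*j + 8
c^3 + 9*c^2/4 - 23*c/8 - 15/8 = (c - 5/4)*(c + 1/2)*(c + 3)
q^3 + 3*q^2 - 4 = (q - 1)*(q + 2)^2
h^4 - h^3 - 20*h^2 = h^2*(h - 5)*(h + 4)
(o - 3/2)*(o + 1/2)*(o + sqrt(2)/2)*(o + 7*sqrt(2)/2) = o^4 - o^3 + 4*sqrt(2)*o^3 - 4*sqrt(2)*o^2 + 11*o^2/4 - 3*sqrt(2)*o - 7*o/2 - 21/8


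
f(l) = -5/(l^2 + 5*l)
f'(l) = -5*(-2*l - 5)/(l^2 + 5*l)^2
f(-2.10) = 0.82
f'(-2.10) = 0.11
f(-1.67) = 0.90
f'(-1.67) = 0.27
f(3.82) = -0.15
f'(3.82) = 0.06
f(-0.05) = 20.20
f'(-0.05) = 399.96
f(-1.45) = 0.97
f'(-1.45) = 0.40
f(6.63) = -0.06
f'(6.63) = 0.02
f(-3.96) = 1.21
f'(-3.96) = -0.86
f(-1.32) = 1.03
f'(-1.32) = 0.50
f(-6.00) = -0.83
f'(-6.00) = -0.97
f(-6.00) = -0.83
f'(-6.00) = -0.97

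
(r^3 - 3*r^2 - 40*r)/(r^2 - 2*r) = (r^2 - 3*r - 40)/(r - 2)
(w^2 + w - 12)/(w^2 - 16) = (w - 3)/(w - 4)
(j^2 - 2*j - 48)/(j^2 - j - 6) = (-j^2 + 2*j + 48)/(-j^2 + j + 6)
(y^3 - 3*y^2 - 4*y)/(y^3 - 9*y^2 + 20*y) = (y + 1)/(y - 5)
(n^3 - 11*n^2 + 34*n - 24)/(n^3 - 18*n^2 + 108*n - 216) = (n^2 - 5*n + 4)/(n^2 - 12*n + 36)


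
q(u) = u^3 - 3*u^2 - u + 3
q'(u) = 3*u^2 - 6*u - 1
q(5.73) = 86.90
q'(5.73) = 63.12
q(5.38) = 66.51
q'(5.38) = 53.55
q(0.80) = 0.79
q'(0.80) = -3.88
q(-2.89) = -43.30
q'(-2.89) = 41.40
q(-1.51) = -5.77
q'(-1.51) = 14.90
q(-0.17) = 3.08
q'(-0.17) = 0.11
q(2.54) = -2.51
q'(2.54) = 3.11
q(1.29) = -1.14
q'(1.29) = -3.75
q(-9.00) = -960.00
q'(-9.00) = 296.00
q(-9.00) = -960.00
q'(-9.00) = 296.00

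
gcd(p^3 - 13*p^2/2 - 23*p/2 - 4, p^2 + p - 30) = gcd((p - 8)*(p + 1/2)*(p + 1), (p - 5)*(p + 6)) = 1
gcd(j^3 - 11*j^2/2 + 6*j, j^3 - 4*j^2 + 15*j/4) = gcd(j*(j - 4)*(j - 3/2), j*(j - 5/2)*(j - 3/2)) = j^2 - 3*j/2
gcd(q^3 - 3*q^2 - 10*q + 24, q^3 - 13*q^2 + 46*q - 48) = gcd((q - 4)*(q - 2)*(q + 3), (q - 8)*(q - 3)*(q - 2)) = q - 2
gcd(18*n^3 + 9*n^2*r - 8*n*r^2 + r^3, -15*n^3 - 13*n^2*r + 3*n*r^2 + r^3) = -3*n^2 - 2*n*r + r^2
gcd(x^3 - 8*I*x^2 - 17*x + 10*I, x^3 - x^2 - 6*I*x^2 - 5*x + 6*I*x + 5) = x^2 - 6*I*x - 5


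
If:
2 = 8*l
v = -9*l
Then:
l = 1/4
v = -9/4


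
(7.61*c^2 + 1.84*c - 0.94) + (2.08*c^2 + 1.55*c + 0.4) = 9.69*c^2 + 3.39*c - 0.54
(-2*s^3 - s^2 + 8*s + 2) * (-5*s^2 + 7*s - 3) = 10*s^5 - 9*s^4 - 41*s^3 + 49*s^2 - 10*s - 6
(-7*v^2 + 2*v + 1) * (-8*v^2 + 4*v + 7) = 56*v^4 - 44*v^3 - 49*v^2 + 18*v + 7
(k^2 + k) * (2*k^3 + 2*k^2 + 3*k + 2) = 2*k^5 + 4*k^4 + 5*k^3 + 5*k^2 + 2*k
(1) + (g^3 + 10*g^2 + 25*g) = g^3 + 10*g^2 + 25*g + 1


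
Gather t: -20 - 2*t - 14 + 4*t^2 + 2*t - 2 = 4*t^2 - 36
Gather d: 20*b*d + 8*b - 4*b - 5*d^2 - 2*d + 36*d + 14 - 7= 4*b - 5*d^2 + d*(20*b + 34) + 7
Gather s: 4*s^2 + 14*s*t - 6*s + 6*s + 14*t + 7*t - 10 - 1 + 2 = 4*s^2 + 14*s*t + 21*t - 9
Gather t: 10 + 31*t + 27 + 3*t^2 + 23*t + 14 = 3*t^2 + 54*t + 51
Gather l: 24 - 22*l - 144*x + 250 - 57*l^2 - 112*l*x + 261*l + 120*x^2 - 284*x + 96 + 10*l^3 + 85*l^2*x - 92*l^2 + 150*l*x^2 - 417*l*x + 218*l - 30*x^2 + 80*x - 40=10*l^3 + l^2*(85*x - 149) + l*(150*x^2 - 529*x + 457) + 90*x^2 - 348*x + 330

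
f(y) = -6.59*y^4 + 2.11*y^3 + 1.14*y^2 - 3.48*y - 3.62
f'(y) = -26.36*y^3 + 6.33*y^2 + 2.28*y - 3.48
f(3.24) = -657.38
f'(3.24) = -826.21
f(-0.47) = -2.27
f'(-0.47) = -0.42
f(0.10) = -3.96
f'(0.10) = -3.22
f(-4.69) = -3368.32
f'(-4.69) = 2844.40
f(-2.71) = -383.25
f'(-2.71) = 561.46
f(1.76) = -57.94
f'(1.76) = -123.57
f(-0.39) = -2.37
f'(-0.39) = -1.84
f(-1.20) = -15.11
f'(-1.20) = 48.45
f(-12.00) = -140094.02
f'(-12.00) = 46430.76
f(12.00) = -132885.38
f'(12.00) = -44614.68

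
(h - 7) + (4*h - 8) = 5*h - 15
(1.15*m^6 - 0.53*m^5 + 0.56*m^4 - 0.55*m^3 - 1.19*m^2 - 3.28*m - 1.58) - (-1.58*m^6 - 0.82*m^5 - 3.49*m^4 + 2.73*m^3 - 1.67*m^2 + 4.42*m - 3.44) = 2.73*m^6 + 0.29*m^5 + 4.05*m^4 - 3.28*m^3 + 0.48*m^2 - 7.7*m + 1.86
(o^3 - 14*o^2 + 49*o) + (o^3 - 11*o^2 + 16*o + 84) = 2*o^3 - 25*o^2 + 65*o + 84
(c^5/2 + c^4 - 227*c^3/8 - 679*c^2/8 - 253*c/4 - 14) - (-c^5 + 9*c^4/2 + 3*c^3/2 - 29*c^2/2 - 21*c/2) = 3*c^5/2 - 7*c^4/2 - 239*c^3/8 - 563*c^2/8 - 211*c/4 - 14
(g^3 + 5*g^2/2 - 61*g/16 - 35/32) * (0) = 0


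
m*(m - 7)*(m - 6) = m^3 - 13*m^2 + 42*m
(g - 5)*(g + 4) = g^2 - g - 20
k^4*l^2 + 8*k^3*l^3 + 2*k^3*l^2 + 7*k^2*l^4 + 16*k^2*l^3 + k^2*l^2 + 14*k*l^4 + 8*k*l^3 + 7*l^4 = (k + l)*(k + 7*l)*(k*l + l)^2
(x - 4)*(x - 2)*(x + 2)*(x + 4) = x^4 - 20*x^2 + 64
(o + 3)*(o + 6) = o^2 + 9*o + 18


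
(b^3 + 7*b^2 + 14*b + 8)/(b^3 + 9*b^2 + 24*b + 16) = (b + 2)/(b + 4)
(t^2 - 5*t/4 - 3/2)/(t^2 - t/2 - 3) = (4*t + 3)/(2*(2*t + 3))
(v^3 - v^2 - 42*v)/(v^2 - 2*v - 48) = v*(v - 7)/(v - 8)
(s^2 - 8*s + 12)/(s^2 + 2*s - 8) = (s - 6)/(s + 4)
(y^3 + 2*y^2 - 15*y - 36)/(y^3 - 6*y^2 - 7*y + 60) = (y + 3)/(y - 5)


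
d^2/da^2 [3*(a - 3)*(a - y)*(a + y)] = 18*a - 18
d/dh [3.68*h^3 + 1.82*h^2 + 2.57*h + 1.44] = 11.04*h^2 + 3.64*h + 2.57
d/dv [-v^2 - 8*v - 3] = -2*v - 8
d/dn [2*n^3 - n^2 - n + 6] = 6*n^2 - 2*n - 1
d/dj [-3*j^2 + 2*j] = 2 - 6*j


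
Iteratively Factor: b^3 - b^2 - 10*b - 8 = (b + 2)*(b^2 - 3*b - 4) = (b - 4)*(b + 2)*(b + 1)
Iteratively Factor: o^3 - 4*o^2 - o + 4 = (o - 1)*(o^2 - 3*o - 4) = (o - 1)*(o + 1)*(o - 4)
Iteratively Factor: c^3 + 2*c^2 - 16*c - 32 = (c - 4)*(c^2 + 6*c + 8) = (c - 4)*(c + 4)*(c + 2)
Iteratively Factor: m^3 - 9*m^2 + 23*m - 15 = (m - 1)*(m^2 - 8*m + 15) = (m - 3)*(m - 1)*(m - 5)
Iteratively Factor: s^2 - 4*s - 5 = (s - 5)*(s + 1)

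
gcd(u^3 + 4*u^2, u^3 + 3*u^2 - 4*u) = u^2 + 4*u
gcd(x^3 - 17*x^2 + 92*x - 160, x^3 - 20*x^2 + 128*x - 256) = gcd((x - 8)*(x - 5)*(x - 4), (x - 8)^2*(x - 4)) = x^2 - 12*x + 32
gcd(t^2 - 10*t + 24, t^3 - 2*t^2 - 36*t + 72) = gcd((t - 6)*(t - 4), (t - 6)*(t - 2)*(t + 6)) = t - 6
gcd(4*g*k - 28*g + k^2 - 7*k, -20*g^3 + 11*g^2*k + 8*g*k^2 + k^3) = 4*g + k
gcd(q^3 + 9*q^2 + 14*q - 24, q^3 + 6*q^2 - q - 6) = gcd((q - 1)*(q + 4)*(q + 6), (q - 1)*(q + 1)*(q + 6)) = q^2 + 5*q - 6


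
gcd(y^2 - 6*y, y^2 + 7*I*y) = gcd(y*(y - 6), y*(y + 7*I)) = y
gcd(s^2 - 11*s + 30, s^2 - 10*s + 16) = 1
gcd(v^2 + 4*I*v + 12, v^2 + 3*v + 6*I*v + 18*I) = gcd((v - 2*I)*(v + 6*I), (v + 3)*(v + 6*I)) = v + 6*I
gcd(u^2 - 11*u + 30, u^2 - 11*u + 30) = u^2 - 11*u + 30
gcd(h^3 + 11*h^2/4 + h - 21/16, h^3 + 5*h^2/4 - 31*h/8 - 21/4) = h^2 + 13*h/4 + 21/8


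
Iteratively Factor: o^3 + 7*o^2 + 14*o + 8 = (o + 1)*(o^2 + 6*o + 8) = (o + 1)*(o + 2)*(o + 4)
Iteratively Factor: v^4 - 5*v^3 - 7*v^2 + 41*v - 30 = (v + 3)*(v^3 - 8*v^2 + 17*v - 10) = (v - 2)*(v + 3)*(v^2 - 6*v + 5) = (v - 5)*(v - 2)*(v + 3)*(v - 1)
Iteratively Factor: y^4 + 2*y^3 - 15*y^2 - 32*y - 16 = (y + 4)*(y^3 - 2*y^2 - 7*y - 4) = (y + 1)*(y + 4)*(y^2 - 3*y - 4) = (y - 4)*(y + 1)*(y + 4)*(y + 1)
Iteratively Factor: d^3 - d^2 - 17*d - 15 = (d - 5)*(d^2 + 4*d + 3) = (d - 5)*(d + 1)*(d + 3)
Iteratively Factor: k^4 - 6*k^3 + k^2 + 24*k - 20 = (k - 5)*(k^3 - k^2 - 4*k + 4) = (k - 5)*(k - 1)*(k^2 - 4) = (k - 5)*(k - 1)*(k + 2)*(k - 2)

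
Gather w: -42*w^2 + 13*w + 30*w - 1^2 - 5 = -42*w^2 + 43*w - 6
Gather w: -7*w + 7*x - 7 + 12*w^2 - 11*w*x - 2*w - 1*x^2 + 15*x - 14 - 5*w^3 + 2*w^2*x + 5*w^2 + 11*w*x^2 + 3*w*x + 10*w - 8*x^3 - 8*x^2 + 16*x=-5*w^3 + w^2*(2*x + 17) + w*(11*x^2 - 8*x + 1) - 8*x^3 - 9*x^2 + 38*x - 21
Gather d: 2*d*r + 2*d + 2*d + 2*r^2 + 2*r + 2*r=d*(2*r + 4) + 2*r^2 + 4*r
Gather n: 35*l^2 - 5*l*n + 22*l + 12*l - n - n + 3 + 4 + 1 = 35*l^2 + 34*l + n*(-5*l - 2) + 8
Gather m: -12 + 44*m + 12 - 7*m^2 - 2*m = -7*m^2 + 42*m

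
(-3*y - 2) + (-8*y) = -11*y - 2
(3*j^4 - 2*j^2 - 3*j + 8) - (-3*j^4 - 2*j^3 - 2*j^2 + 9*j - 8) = 6*j^4 + 2*j^3 - 12*j + 16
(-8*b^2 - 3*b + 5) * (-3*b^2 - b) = 24*b^4 + 17*b^3 - 12*b^2 - 5*b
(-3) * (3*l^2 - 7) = 21 - 9*l^2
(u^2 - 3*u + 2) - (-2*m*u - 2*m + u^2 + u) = 2*m*u + 2*m - 4*u + 2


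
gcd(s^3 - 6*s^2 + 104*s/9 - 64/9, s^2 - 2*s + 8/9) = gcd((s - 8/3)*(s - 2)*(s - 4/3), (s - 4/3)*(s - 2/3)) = s - 4/3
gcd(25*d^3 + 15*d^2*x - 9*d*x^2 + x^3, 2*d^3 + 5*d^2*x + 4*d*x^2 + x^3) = d + x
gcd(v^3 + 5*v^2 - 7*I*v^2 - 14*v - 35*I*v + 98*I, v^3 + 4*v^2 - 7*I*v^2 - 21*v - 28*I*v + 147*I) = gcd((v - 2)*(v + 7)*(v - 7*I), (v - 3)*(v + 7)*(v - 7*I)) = v^2 + v*(7 - 7*I) - 49*I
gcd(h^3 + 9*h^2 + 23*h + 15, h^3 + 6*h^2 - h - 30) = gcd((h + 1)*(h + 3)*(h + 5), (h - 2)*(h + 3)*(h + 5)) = h^2 + 8*h + 15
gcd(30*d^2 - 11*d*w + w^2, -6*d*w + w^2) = -6*d + w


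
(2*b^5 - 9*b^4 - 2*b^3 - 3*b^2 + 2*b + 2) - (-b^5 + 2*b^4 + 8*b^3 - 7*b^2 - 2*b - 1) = 3*b^5 - 11*b^4 - 10*b^3 + 4*b^2 + 4*b + 3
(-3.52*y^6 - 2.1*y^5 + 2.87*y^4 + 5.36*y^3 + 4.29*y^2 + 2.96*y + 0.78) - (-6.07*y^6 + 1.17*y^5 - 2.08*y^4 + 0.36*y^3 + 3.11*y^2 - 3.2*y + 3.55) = 2.55*y^6 - 3.27*y^5 + 4.95*y^4 + 5.0*y^3 + 1.18*y^2 + 6.16*y - 2.77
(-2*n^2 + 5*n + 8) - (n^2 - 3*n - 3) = -3*n^2 + 8*n + 11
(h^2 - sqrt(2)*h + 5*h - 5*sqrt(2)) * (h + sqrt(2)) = h^3 + 5*h^2 - 2*h - 10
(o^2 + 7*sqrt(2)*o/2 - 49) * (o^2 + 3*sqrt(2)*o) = o^4 + 13*sqrt(2)*o^3/2 - 28*o^2 - 147*sqrt(2)*o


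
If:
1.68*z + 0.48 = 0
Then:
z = -0.29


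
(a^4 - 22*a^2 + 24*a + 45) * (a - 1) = a^5 - a^4 - 22*a^3 + 46*a^2 + 21*a - 45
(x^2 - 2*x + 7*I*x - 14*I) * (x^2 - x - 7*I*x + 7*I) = x^4 - 3*x^3 + 51*x^2 - 147*x + 98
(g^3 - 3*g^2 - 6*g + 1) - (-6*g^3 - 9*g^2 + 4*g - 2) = 7*g^3 + 6*g^2 - 10*g + 3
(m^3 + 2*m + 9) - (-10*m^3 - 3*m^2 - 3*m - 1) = 11*m^3 + 3*m^2 + 5*m + 10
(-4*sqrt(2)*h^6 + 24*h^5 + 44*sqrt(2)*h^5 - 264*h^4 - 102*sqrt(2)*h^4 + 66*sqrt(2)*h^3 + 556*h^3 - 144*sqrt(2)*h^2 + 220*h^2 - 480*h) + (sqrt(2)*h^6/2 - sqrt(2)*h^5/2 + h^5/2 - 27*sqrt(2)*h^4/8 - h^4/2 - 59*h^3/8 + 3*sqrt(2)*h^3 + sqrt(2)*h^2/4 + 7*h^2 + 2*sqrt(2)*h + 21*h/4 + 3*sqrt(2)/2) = -7*sqrt(2)*h^6/2 + 49*h^5/2 + 87*sqrt(2)*h^5/2 - 529*h^4/2 - 843*sqrt(2)*h^4/8 + 69*sqrt(2)*h^3 + 4389*h^3/8 - 575*sqrt(2)*h^2/4 + 227*h^2 - 1899*h/4 + 2*sqrt(2)*h + 3*sqrt(2)/2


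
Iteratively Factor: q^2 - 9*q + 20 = (q - 4)*(q - 5)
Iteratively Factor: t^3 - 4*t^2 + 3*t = (t - 3)*(t^2 - t) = t*(t - 3)*(t - 1)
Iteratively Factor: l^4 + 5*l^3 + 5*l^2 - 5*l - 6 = (l + 2)*(l^3 + 3*l^2 - l - 3) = (l - 1)*(l + 2)*(l^2 + 4*l + 3) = (l - 1)*(l + 2)*(l + 3)*(l + 1)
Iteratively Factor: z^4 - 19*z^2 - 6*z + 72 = (z - 4)*(z^3 + 4*z^2 - 3*z - 18) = (z - 4)*(z + 3)*(z^2 + z - 6) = (z - 4)*(z - 2)*(z + 3)*(z + 3)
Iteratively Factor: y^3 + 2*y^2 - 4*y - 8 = (y + 2)*(y^2 - 4) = (y - 2)*(y + 2)*(y + 2)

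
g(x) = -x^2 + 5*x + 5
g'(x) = 5 - 2*x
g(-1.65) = -5.97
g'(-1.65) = 8.30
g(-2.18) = -10.65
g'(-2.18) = 9.36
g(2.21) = 11.17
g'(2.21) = 0.58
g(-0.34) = 3.18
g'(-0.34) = 5.68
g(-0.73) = 0.82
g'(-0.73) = 6.46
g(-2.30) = -11.79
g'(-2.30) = 9.60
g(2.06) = 11.06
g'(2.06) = 0.88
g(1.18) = 9.51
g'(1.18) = 2.64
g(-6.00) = -61.00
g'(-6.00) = 17.00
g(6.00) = -1.00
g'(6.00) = -7.00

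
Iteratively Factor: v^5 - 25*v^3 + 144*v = (v - 3)*(v^4 + 3*v^3 - 16*v^2 - 48*v) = (v - 4)*(v - 3)*(v^3 + 7*v^2 + 12*v) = (v - 4)*(v - 3)*(v + 4)*(v^2 + 3*v) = (v - 4)*(v - 3)*(v + 3)*(v + 4)*(v)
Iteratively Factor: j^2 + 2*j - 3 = (j + 3)*(j - 1)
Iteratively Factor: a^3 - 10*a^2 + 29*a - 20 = (a - 5)*(a^2 - 5*a + 4) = (a - 5)*(a - 1)*(a - 4)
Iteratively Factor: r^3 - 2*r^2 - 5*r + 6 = (r - 3)*(r^2 + r - 2) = (r - 3)*(r - 1)*(r + 2)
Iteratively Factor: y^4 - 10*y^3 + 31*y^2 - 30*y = (y - 5)*(y^3 - 5*y^2 + 6*y) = (y - 5)*(y - 2)*(y^2 - 3*y) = y*(y - 5)*(y - 2)*(y - 3)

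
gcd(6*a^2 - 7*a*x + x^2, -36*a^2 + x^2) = -6*a + x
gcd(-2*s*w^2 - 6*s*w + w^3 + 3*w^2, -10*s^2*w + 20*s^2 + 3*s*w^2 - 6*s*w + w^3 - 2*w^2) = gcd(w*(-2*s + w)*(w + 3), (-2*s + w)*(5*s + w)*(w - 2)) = 2*s - w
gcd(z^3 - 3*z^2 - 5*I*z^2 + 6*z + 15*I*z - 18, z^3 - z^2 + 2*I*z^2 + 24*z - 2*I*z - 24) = 1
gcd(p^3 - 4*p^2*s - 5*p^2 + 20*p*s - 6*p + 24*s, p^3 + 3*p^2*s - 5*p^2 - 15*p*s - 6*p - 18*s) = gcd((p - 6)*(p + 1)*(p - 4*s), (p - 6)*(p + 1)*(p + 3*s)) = p^2 - 5*p - 6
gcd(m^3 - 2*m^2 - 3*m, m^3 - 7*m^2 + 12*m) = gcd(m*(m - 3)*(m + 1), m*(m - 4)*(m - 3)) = m^2 - 3*m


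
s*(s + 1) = s^2 + s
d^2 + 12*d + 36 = (d + 6)^2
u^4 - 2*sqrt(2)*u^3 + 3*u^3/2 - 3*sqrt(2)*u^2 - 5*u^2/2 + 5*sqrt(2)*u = u*(u - 1)*(u + 5/2)*(u - 2*sqrt(2))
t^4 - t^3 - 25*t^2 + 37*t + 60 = (t - 4)*(t - 3)*(t + 1)*(t + 5)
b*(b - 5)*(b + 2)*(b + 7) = b^4 + 4*b^3 - 31*b^2 - 70*b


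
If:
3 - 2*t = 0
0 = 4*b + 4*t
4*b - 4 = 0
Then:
No Solution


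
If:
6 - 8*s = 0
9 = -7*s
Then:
No Solution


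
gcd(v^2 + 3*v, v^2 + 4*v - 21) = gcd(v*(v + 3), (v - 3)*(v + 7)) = 1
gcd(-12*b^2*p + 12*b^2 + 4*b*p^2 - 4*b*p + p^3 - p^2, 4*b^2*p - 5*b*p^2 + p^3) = 1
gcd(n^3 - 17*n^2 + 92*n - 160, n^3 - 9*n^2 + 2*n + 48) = n - 8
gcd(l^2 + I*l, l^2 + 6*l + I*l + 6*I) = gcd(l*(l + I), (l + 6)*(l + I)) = l + I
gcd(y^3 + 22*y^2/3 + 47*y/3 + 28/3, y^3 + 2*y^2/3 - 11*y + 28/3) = y + 4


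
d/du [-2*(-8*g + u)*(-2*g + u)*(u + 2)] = -32*g^2 + 40*g*u + 40*g - 6*u^2 - 8*u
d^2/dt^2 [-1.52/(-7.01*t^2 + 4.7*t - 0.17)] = (-149.385904*t^2 + 100.15888*t + 1.52*(14.02*t - 4.7)*(28.04*t - 9.4) - 3.622768)/(7.01*t^2 - 4.7*t + 0.17)^3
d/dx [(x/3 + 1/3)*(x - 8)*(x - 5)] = x^2 - 8*x + 9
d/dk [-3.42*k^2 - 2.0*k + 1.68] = -6.84*k - 2.0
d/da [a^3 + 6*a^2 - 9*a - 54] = 3*a^2 + 12*a - 9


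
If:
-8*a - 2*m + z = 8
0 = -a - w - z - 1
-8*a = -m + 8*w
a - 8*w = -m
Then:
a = 0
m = -72/17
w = -9/17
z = -8/17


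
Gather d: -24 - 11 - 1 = -36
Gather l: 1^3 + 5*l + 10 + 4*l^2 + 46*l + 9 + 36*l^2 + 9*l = 40*l^2 + 60*l + 20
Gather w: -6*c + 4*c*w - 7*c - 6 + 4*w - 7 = -13*c + w*(4*c + 4) - 13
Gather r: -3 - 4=-7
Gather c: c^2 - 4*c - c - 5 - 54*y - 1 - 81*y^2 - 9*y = c^2 - 5*c - 81*y^2 - 63*y - 6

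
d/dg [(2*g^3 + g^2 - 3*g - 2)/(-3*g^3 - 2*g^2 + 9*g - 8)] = (-g^4 + 18*g^3 - 63*g^2 - 24*g + 42)/(9*g^6 + 12*g^5 - 50*g^4 + 12*g^3 + 113*g^2 - 144*g + 64)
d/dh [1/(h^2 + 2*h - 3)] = 2*(-h - 1)/(h^2 + 2*h - 3)^2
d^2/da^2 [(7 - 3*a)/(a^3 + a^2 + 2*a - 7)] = 2*(-(3*a - 7)*(3*a^2 + 2*a + 2)^2 + (9*a^2 + 6*a + (3*a - 7)*(3*a + 1) + 6)*(a^3 + a^2 + 2*a - 7))/(a^3 + a^2 + 2*a - 7)^3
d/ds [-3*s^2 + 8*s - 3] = 8 - 6*s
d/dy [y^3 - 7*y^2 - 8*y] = 3*y^2 - 14*y - 8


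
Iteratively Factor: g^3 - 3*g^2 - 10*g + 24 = (g + 3)*(g^2 - 6*g + 8) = (g - 2)*(g + 3)*(g - 4)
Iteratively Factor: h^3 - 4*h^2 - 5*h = (h)*(h^2 - 4*h - 5) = h*(h - 5)*(h + 1)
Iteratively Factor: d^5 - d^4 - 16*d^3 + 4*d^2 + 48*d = (d + 3)*(d^4 - 4*d^3 - 4*d^2 + 16*d) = (d - 4)*(d + 3)*(d^3 - 4*d) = d*(d - 4)*(d + 3)*(d^2 - 4) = d*(d - 4)*(d - 2)*(d + 3)*(d + 2)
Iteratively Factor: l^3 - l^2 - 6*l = (l + 2)*(l^2 - 3*l) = l*(l + 2)*(l - 3)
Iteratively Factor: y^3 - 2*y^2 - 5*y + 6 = (y - 1)*(y^2 - y - 6) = (y - 3)*(y - 1)*(y + 2)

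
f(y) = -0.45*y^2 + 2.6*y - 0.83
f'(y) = 2.6 - 0.9*y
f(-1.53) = -5.86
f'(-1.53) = 3.98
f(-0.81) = -3.23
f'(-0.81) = 3.33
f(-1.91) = -7.44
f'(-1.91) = 4.32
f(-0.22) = -1.42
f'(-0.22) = 2.80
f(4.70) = 1.45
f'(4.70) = -1.63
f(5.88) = -1.10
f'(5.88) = -2.69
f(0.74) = 0.85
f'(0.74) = 1.93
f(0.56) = 0.48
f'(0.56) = 2.10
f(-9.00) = -60.68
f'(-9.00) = 10.70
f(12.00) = -34.43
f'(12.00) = -8.20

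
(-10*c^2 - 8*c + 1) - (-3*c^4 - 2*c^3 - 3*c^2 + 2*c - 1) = 3*c^4 + 2*c^3 - 7*c^2 - 10*c + 2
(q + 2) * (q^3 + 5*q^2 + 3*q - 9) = q^4 + 7*q^3 + 13*q^2 - 3*q - 18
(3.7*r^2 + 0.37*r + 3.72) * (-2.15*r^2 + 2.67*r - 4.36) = -7.955*r^4 + 9.0835*r^3 - 23.1421*r^2 + 8.3192*r - 16.2192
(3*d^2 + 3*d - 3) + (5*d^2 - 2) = 8*d^2 + 3*d - 5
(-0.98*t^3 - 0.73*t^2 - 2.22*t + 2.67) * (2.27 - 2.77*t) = 2.7146*t^4 - 0.2025*t^3 + 4.4923*t^2 - 12.4353*t + 6.0609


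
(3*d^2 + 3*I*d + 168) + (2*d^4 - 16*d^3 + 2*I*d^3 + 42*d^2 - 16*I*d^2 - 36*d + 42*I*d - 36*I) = 2*d^4 - 16*d^3 + 2*I*d^3 + 45*d^2 - 16*I*d^2 - 36*d + 45*I*d + 168 - 36*I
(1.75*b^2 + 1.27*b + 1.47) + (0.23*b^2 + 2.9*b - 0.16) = 1.98*b^2 + 4.17*b + 1.31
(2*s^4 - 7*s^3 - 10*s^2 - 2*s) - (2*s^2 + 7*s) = 2*s^4 - 7*s^3 - 12*s^2 - 9*s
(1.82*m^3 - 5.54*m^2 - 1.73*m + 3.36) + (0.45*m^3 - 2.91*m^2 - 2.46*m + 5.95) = 2.27*m^3 - 8.45*m^2 - 4.19*m + 9.31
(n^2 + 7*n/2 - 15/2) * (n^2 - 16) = n^4 + 7*n^3/2 - 47*n^2/2 - 56*n + 120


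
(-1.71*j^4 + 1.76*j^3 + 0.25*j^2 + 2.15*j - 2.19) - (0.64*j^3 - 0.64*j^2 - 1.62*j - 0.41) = -1.71*j^4 + 1.12*j^3 + 0.89*j^2 + 3.77*j - 1.78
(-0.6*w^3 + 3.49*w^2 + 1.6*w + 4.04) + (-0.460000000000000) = -0.6*w^3 + 3.49*w^2 + 1.6*w + 3.58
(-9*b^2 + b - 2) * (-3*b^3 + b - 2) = 27*b^5 - 3*b^4 - 3*b^3 + 19*b^2 - 4*b + 4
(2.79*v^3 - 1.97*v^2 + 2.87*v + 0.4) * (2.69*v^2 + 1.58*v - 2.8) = 7.5051*v^5 - 0.8911*v^4 - 3.2043*v^3 + 11.1266*v^2 - 7.404*v - 1.12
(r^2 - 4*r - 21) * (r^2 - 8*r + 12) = r^4 - 12*r^3 + 23*r^2 + 120*r - 252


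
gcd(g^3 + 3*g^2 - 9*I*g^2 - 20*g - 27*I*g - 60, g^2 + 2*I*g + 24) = g - 4*I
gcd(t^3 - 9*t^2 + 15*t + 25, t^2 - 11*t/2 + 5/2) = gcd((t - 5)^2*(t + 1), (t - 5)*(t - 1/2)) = t - 5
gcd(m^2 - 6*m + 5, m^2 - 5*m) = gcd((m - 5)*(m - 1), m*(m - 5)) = m - 5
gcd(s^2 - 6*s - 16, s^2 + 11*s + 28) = 1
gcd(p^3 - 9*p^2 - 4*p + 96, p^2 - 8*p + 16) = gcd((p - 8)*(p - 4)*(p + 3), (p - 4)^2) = p - 4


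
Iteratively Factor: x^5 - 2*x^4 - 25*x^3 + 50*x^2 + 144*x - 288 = (x - 2)*(x^4 - 25*x^2 + 144) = (x - 4)*(x - 2)*(x^3 + 4*x^2 - 9*x - 36) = (x - 4)*(x - 3)*(x - 2)*(x^2 + 7*x + 12) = (x - 4)*(x - 3)*(x - 2)*(x + 3)*(x + 4)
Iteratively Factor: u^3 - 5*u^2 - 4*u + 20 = (u - 2)*(u^2 - 3*u - 10) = (u - 2)*(u + 2)*(u - 5)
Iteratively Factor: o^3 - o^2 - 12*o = (o + 3)*(o^2 - 4*o) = o*(o + 3)*(o - 4)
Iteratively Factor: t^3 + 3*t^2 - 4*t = (t + 4)*(t^2 - t) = (t - 1)*(t + 4)*(t)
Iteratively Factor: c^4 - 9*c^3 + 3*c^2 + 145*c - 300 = (c - 5)*(c^3 - 4*c^2 - 17*c + 60) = (c - 5)^2*(c^2 + c - 12) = (c - 5)^2*(c - 3)*(c + 4)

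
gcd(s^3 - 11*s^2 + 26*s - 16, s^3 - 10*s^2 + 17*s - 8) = s^2 - 9*s + 8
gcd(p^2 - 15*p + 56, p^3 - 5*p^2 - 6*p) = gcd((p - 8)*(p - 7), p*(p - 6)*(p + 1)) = 1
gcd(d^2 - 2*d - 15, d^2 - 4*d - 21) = d + 3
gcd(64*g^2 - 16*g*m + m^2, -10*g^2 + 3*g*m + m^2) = 1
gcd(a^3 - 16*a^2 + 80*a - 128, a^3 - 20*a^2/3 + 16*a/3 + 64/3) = a^2 - 8*a + 16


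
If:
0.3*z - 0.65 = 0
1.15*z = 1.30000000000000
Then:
No Solution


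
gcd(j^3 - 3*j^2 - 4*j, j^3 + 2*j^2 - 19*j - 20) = j^2 - 3*j - 4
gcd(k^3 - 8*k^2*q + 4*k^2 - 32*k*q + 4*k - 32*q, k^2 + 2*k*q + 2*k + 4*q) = k + 2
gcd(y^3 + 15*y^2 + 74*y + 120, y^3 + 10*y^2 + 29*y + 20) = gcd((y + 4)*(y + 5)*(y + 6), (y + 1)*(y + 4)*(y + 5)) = y^2 + 9*y + 20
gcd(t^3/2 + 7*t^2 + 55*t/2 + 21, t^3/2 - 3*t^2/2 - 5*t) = 1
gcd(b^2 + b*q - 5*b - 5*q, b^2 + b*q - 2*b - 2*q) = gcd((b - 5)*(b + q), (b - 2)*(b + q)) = b + q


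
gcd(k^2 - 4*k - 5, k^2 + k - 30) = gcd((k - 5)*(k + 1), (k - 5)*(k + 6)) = k - 5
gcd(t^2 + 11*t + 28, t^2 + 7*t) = t + 7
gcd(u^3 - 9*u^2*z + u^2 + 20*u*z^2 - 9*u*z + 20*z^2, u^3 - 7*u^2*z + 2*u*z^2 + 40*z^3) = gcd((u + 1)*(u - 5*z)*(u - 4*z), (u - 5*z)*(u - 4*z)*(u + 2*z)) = u^2 - 9*u*z + 20*z^2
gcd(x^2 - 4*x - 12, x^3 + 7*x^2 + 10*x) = x + 2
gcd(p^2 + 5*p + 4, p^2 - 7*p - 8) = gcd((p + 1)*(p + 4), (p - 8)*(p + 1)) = p + 1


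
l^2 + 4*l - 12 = (l - 2)*(l + 6)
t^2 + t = t*(t + 1)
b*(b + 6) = b^2 + 6*b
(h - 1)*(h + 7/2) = h^2 + 5*h/2 - 7/2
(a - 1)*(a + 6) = a^2 + 5*a - 6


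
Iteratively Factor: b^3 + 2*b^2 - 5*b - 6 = (b + 3)*(b^2 - b - 2) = (b + 1)*(b + 3)*(b - 2)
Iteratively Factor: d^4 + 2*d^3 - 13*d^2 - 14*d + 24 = (d - 1)*(d^3 + 3*d^2 - 10*d - 24) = (d - 1)*(d + 2)*(d^2 + d - 12) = (d - 3)*(d - 1)*(d + 2)*(d + 4)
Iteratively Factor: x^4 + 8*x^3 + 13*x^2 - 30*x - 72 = (x + 3)*(x^3 + 5*x^2 - 2*x - 24) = (x + 3)*(x + 4)*(x^2 + x - 6) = (x + 3)^2*(x + 4)*(x - 2)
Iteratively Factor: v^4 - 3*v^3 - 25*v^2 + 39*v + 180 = (v - 4)*(v^3 + v^2 - 21*v - 45) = (v - 4)*(v + 3)*(v^2 - 2*v - 15) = (v - 5)*(v - 4)*(v + 3)*(v + 3)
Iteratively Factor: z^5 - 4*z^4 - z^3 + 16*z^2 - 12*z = (z)*(z^4 - 4*z^3 - z^2 + 16*z - 12) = z*(z - 2)*(z^3 - 2*z^2 - 5*z + 6) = z*(z - 3)*(z - 2)*(z^2 + z - 2) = z*(z - 3)*(z - 2)*(z - 1)*(z + 2)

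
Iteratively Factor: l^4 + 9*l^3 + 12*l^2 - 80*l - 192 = (l + 4)*(l^3 + 5*l^2 - 8*l - 48) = (l - 3)*(l + 4)*(l^2 + 8*l + 16) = (l - 3)*(l + 4)^2*(l + 4)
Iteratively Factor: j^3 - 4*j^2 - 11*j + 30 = (j - 5)*(j^2 + j - 6) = (j - 5)*(j - 2)*(j + 3)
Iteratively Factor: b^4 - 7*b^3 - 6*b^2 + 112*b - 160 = (b - 2)*(b^3 - 5*b^2 - 16*b + 80) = (b - 2)*(b + 4)*(b^2 - 9*b + 20) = (b - 5)*(b - 2)*(b + 4)*(b - 4)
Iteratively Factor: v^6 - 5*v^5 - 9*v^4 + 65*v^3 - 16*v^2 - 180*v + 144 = (v + 3)*(v^5 - 8*v^4 + 15*v^3 + 20*v^2 - 76*v + 48) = (v - 2)*(v + 3)*(v^4 - 6*v^3 + 3*v^2 + 26*v - 24) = (v - 3)*(v - 2)*(v + 3)*(v^3 - 3*v^2 - 6*v + 8) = (v - 3)*(v - 2)*(v + 2)*(v + 3)*(v^2 - 5*v + 4) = (v - 4)*(v - 3)*(v - 2)*(v + 2)*(v + 3)*(v - 1)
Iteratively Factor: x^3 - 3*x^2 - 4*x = (x + 1)*(x^2 - 4*x) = x*(x + 1)*(x - 4)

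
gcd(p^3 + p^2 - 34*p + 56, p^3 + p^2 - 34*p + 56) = p^3 + p^2 - 34*p + 56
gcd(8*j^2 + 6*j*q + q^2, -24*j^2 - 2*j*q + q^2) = 4*j + q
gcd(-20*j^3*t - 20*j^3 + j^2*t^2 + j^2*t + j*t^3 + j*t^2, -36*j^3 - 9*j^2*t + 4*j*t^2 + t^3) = 1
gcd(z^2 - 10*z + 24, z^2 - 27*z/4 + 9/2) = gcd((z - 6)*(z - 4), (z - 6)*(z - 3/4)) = z - 6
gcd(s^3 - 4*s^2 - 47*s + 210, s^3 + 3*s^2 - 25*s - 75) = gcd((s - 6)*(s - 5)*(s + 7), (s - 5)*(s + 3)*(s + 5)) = s - 5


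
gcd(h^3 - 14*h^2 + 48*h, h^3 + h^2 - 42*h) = h^2 - 6*h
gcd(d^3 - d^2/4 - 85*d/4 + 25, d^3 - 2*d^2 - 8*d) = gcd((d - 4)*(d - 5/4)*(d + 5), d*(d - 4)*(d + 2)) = d - 4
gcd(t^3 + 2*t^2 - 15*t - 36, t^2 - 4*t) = t - 4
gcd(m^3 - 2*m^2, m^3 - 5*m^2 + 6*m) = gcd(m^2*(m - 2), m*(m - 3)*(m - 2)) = m^2 - 2*m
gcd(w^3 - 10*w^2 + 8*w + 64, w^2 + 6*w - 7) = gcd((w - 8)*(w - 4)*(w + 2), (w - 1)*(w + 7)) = 1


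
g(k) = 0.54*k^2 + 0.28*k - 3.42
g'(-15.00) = -15.92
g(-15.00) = 113.88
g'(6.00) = 6.76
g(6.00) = 17.70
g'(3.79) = 4.37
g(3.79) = 5.40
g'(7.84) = 8.75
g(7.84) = 31.97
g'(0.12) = 0.41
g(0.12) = -3.38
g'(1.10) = 1.47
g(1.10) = -2.46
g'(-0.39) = -0.14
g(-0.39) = -3.45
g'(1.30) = 1.68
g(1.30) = -2.14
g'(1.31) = 1.69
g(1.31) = -2.13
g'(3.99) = 4.59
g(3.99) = 6.29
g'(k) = 1.08*k + 0.28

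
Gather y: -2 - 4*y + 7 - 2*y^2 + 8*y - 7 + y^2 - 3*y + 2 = -y^2 + y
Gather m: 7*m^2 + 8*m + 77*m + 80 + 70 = 7*m^2 + 85*m + 150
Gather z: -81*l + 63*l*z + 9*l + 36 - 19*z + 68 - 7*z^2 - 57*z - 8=-72*l - 7*z^2 + z*(63*l - 76) + 96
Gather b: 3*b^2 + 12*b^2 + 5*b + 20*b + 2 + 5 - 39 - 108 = 15*b^2 + 25*b - 140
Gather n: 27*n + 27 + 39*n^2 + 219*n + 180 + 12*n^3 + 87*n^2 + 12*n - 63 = 12*n^3 + 126*n^2 + 258*n + 144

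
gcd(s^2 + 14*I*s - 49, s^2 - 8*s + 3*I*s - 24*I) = 1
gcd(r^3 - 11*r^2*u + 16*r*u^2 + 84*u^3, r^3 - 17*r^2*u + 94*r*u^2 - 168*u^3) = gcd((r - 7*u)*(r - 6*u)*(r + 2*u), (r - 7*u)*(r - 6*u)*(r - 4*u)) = r^2 - 13*r*u + 42*u^2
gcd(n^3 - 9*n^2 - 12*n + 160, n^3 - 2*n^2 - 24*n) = n + 4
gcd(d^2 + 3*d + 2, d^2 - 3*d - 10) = d + 2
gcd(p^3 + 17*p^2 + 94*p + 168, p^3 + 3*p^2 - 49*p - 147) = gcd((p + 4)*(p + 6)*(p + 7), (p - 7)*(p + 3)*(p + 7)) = p + 7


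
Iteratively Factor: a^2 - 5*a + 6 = (a - 3)*(a - 2)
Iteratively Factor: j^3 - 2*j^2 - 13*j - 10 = (j + 2)*(j^2 - 4*j - 5) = (j - 5)*(j + 2)*(j + 1)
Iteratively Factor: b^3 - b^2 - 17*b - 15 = (b + 1)*(b^2 - 2*b - 15) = (b + 1)*(b + 3)*(b - 5)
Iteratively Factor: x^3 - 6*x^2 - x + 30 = (x + 2)*(x^2 - 8*x + 15) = (x - 5)*(x + 2)*(x - 3)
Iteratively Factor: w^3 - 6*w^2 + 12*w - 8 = (w - 2)*(w^2 - 4*w + 4) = (w - 2)^2*(w - 2)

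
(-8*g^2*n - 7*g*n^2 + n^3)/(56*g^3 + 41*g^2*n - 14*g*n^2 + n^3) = -n/(7*g - n)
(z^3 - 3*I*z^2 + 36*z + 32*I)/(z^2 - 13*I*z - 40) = (z^2 + 5*I*z - 4)/(z - 5*I)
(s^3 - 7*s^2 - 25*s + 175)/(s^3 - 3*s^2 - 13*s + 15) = (s^2 - 2*s - 35)/(s^2 + 2*s - 3)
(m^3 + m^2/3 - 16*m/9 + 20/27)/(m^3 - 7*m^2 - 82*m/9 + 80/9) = (m - 2/3)/(m - 8)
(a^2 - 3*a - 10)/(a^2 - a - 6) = (a - 5)/(a - 3)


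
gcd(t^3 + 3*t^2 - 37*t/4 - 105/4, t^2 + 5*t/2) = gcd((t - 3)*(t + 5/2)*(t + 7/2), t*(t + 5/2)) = t + 5/2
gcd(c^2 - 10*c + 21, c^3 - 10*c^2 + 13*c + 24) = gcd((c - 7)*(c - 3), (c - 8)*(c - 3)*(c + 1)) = c - 3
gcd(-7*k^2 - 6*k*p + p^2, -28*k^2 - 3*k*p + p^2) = -7*k + p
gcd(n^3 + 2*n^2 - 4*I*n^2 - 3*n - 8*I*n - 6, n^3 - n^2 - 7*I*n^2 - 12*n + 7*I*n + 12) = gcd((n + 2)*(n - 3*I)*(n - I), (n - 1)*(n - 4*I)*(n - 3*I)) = n - 3*I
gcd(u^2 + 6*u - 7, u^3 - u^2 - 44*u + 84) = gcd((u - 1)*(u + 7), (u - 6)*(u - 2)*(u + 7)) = u + 7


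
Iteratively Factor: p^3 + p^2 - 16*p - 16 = (p + 4)*(p^2 - 3*p - 4) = (p + 1)*(p + 4)*(p - 4)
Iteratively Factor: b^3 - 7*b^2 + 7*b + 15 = (b - 5)*(b^2 - 2*b - 3) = (b - 5)*(b - 3)*(b + 1)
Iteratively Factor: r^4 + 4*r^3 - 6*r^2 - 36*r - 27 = (r + 1)*(r^3 + 3*r^2 - 9*r - 27) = (r + 1)*(r + 3)*(r^2 - 9) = (r + 1)*(r + 3)^2*(r - 3)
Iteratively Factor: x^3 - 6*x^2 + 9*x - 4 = (x - 4)*(x^2 - 2*x + 1) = (x - 4)*(x - 1)*(x - 1)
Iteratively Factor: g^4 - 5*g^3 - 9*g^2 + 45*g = (g - 5)*(g^3 - 9*g) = (g - 5)*(g - 3)*(g^2 + 3*g) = (g - 5)*(g - 3)*(g + 3)*(g)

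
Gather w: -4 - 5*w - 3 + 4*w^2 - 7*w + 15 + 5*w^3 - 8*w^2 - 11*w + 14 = 5*w^3 - 4*w^2 - 23*w + 22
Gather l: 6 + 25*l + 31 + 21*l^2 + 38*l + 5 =21*l^2 + 63*l + 42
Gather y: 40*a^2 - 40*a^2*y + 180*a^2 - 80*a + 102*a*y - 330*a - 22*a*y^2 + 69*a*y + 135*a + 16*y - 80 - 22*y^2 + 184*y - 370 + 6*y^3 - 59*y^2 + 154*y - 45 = 220*a^2 - 275*a + 6*y^3 + y^2*(-22*a - 81) + y*(-40*a^2 + 171*a + 354) - 495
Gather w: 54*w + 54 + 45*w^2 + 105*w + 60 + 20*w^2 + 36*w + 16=65*w^2 + 195*w + 130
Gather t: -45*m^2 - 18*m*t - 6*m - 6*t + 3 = -45*m^2 - 6*m + t*(-18*m - 6) + 3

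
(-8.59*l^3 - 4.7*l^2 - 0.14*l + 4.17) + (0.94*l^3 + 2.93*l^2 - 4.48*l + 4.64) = -7.65*l^3 - 1.77*l^2 - 4.62*l + 8.81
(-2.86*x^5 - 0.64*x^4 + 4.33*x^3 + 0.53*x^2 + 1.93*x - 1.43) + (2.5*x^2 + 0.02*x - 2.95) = -2.86*x^5 - 0.64*x^4 + 4.33*x^3 + 3.03*x^2 + 1.95*x - 4.38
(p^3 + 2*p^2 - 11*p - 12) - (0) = p^3 + 2*p^2 - 11*p - 12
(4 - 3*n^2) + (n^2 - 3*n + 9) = -2*n^2 - 3*n + 13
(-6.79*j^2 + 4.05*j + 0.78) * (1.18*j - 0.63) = -8.0122*j^3 + 9.0567*j^2 - 1.6311*j - 0.4914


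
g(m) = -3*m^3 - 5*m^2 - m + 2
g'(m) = -9*m^2 - 10*m - 1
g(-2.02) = 8.35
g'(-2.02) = -17.52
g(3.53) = -195.80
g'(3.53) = -148.45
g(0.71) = -2.30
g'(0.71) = -12.64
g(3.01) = -128.12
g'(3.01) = -112.64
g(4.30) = -333.27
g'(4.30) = -210.41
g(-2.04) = 8.70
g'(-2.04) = -18.05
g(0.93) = -5.67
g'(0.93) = -18.08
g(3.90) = -255.91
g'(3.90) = -176.89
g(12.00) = -5914.00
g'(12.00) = -1417.00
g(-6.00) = 476.00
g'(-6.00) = -265.00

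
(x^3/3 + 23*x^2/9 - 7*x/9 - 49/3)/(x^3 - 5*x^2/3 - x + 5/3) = (3*x^3 + 23*x^2 - 7*x - 147)/(3*(3*x^3 - 5*x^2 - 3*x + 5))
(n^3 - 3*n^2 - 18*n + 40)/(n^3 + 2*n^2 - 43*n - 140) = (n^2 - 7*n + 10)/(n^2 - 2*n - 35)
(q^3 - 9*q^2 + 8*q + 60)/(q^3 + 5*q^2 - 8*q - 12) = (q^3 - 9*q^2 + 8*q + 60)/(q^3 + 5*q^2 - 8*q - 12)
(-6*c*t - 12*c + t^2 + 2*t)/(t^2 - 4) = (-6*c + t)/(t - 2)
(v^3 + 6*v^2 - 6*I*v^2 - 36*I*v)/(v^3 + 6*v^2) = (v - 6*I)/v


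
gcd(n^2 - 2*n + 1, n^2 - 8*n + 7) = n - 1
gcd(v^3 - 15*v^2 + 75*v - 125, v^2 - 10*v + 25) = v^2 - 10*v + 25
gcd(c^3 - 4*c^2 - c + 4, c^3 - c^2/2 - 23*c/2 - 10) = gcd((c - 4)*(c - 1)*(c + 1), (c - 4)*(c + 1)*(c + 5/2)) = c^2 - 3*c - 4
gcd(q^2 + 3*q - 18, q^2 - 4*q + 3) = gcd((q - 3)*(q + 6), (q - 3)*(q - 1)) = q - 3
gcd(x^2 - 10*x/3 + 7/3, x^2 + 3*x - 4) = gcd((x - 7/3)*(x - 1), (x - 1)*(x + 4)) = x - 1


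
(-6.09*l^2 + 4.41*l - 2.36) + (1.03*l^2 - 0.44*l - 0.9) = -5.06*l^2 + 3.97*l - 3.26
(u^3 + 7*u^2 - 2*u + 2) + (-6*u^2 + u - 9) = u^3 + u^2 - u - 7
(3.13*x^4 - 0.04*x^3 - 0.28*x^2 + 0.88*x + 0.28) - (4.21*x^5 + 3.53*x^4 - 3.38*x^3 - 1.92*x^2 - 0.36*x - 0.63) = -4.21*x^5 - 0.4*x^4 + 3.34*x^3 + 1.64*x^2 + 1.24*x + 0.91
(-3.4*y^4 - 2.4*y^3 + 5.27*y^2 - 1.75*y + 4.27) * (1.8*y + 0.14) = -6.12*y^5 - 4.796*y^4 + 9.15*y^3 - 2.4122*y^2 + 7.441*y + 0.5978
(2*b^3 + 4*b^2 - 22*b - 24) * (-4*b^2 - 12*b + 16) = -8*b^5 - 40*b^4 + 72*b^3 + 424*b^2 - 64*b - 384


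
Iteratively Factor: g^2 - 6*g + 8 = (g - 4)*(g - 2)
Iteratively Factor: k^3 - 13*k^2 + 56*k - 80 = (k - 4)*(k^2 - 9*k + 20) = (k - 4)^2*(k - 5)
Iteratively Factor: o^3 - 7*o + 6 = (o + 3)*(o^2 - 3*o + 2) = (o - 2)*(o + 3)*(o - 1)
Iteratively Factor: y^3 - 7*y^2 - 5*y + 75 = (y - 5)*(y^2 - 2*y - 15) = (y - 5)^2*(y + 3)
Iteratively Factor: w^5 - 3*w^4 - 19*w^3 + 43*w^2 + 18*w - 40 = (w + 4)*(w^4 - 7*w^3 + 9*w^2 + 7*w - 10) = (w - 5)*(w + 4)*(w^3 - 2*w^2 - w + 2) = (w - 5)*(w + 1)*(w + 4)*(w^2 - 3*w + 2) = (w - 5)*(w - 1)*(w + 1)*(w + 4)*(w - 2)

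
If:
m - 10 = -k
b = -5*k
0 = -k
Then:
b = 0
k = 0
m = 10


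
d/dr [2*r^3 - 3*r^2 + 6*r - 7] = 6*r^2 - 6*r + 6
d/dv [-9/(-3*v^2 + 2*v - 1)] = 18*(1 - 3*v)/(3*v^2 - 2*v + 1)^2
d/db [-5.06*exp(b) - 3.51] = -5.06*exp(b)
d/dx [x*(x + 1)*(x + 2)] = 3*x^2 + 6*x + 2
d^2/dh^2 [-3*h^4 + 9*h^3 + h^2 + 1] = -36*h^2 + 54*h + 2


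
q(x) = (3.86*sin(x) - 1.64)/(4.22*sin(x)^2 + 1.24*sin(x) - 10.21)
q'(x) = (-8.44*sin(x)*cos(x) - 1.24*cos(x))*(3.86*sin(x) - 1.64)/(4.22*sin(x)^2 + 1.24*sin(x) - 10.21)^2 + 3.86*cos(x)/(4.22*sin(x)^2 + 1.24*sin(x) - 10.21) = (-16.2892*sin(x)^2 + 13.8416*sin(x) - 37.377)*cos(x)/(17.8084*sin(x)^4 + 10.4656*sin(x)^3 - 84.6348*sin(x)^2 - 25.3208*sin(x) + 104.2441)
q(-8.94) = 0.35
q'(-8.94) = 0.43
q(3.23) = 0.19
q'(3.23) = 0.36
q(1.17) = -0.35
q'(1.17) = -0.50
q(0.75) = -0.13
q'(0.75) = -0.47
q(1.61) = -0.47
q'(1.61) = 0.07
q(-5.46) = -0.17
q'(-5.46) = -0.49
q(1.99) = -0.34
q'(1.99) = 0.51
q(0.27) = 0.06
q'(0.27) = -0.37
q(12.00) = 0.38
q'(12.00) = -0.45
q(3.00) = 0.11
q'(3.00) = 0.36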